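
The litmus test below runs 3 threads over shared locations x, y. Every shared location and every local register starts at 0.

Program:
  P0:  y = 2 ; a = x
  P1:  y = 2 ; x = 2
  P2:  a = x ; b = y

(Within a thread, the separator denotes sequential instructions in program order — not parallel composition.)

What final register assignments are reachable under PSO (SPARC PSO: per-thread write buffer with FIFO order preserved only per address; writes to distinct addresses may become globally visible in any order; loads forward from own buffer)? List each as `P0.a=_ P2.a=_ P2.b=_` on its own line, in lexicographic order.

P0.a=0 P2.a=0 P2.b=0
P0.a=0 P2.a=0 P2.b=2
P0.a=0 P2.a=2 P2.b=0
P0.a=0 P2.a=2 P2.b=2
P0.a=2 P2.a=0 P2.b=0
P0.a=2 P2.a=0 P2.b=2
P0.a=2 P2.a=2 P2.b=0
P0.a=2 P2.a=2 P2.b=2

outcome vector order: (P0.a,P2.a,P2.b)
|PSO outcomes| = 8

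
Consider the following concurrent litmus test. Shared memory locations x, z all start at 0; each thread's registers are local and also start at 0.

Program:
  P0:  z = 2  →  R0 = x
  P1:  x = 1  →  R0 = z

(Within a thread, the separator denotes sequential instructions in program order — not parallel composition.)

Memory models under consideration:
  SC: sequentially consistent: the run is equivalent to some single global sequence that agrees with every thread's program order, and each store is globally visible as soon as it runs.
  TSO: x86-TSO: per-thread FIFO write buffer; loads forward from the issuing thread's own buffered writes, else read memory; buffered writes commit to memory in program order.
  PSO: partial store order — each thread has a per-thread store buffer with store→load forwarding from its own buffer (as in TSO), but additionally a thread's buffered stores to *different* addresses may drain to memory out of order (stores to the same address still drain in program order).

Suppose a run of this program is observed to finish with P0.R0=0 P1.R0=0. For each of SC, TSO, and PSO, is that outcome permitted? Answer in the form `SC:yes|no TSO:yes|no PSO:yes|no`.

outcome vector order: (P0.R0,P1.R0)
SC (3): 02, 10, 12
TSO (4): 00, 02, 10, 12
PSO (4): 00, 02, 10, 12
target 00 ∈ {TSO,PSO}

SC:no TSO:yes PSO:yes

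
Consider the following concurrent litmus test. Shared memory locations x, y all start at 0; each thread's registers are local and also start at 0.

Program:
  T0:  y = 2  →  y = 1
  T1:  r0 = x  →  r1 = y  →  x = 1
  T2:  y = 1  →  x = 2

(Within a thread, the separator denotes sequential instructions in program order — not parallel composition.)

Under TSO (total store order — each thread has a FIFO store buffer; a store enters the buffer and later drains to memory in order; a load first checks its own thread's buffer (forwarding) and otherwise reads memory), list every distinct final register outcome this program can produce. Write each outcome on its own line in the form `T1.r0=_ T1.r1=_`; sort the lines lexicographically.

outcome vector order: (T1.r0,T1.r1)
|TSO outcomes| = 5

T1.r0=0 T1.r1=0
T1.r0=0 T1.r1=1
T1.r0=0 T1.r1=2
T1.r0=2 T1.r1=1
T1.r0=2 T1.r1=2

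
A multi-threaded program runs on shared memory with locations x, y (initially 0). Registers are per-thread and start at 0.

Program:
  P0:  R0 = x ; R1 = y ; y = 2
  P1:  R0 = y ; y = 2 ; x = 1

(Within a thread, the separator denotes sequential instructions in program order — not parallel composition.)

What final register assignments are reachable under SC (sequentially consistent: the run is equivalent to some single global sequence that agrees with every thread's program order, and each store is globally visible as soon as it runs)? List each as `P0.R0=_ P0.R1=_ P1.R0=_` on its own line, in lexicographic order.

P0.R0=0 P0.R1=0 P1.R0=0
P0.R0=0 P0.R1=0 P1.R0=2
P0.R0=0 P0.R1=2 P1.R0=0
P0.R0=1 P0.R1=2 P1.R0=0

outcome vector order: (P0.R0,P0.R1,P1.R0)
|SC outcomes| = 4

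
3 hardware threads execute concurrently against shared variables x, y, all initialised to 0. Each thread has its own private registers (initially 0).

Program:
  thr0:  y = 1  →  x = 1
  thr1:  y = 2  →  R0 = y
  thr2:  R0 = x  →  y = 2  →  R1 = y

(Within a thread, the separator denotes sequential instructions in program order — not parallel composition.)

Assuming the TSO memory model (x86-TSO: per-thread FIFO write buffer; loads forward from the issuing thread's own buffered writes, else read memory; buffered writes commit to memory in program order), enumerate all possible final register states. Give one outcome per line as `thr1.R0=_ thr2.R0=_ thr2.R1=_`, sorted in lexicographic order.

outcome vector order: (thr1.R0,thr2.R0,thr2.R1)
|TSO outcomes| = 6

thr1.R0=1 thr2.R0=0 thr2.R1=1
thr1.R0=1 thr2.R0=0 thr2.R1=2
thr1.R0=1 thr2.R0=1 thr2.R1=2
thr1.R0=2 thr2.R0=0 thr2.R1=1
thr1.R0=2 thr2.R0=0 thr2.R1=2
thr1.R0=2 thr2.R0=1 thr2.R1=2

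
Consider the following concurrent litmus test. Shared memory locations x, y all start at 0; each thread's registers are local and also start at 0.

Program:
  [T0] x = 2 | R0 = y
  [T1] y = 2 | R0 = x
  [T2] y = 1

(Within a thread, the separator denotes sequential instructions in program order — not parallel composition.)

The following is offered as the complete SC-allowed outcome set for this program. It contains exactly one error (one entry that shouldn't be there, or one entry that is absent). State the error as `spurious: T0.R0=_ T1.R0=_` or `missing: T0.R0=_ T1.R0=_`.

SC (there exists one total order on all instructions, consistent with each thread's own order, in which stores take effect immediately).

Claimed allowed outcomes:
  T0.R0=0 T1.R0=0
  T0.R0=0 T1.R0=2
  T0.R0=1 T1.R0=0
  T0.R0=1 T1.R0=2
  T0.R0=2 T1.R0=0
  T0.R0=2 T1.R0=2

outcome vector order: (T0.R0,T1.R0)
SC: 5 outcomes — {(0,2) (1,0) (1,2) (2,0) (2,2)}
claimed∖SC = {(0,0)}

spurious: T0.R0=0 T1.R0=0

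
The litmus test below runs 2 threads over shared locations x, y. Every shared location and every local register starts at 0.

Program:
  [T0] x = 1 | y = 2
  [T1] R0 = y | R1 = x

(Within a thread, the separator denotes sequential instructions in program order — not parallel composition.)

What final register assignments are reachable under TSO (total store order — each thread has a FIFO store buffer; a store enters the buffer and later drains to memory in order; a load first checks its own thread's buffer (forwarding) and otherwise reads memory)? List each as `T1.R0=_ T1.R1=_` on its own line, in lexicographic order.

T1.R0=0 T1.R1=0
T1.R0=0 T1.R1=1
T1.R0=2 T1.R1=1

outcome vector order: (T1.R0,T1.R1)
|TSO outcomes| = 3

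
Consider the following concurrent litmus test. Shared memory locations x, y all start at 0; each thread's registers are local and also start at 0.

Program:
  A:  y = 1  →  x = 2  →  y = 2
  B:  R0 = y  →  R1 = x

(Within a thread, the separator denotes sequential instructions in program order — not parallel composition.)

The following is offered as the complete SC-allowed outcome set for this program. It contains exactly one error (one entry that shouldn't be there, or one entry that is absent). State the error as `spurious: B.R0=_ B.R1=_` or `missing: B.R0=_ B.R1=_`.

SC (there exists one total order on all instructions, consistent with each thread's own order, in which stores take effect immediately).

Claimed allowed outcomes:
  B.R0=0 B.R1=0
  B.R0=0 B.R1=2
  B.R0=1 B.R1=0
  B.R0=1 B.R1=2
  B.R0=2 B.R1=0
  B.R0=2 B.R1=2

spurious: B.R0=2 B.R1=0

outcome vector order: (B.R0,B.R1)
[SC] allowed = {<0 0>, <0 2>, <1 0>, <1 2>, <2 2>}
claimed∖SC = {<2 0>}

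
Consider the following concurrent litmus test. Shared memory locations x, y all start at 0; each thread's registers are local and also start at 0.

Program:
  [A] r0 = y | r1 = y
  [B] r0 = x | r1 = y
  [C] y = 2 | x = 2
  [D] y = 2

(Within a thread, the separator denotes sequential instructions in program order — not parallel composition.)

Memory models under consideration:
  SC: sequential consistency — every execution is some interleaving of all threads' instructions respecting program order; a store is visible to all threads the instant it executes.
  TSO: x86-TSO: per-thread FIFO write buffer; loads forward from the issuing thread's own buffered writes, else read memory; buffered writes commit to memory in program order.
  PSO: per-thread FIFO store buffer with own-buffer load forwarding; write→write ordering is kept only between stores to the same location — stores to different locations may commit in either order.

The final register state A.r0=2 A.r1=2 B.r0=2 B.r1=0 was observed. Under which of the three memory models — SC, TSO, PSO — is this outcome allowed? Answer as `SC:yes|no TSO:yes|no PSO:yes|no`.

SC:no TSO:no PSO:yes

outcome vector order: (A.r0,A.r1,B.r0,B.r1)
SC: 9 outcomes — {0000 0002 0022 0200 0202 0222 2200 2202 2222}
TSO: 9 outcomes — {0000 0002 0022 0200 0202 0222 2200 2202 2222}
PSO: 12 outcomes — {0000 0002 0020 0022 0200 0202 0220 0222 2200 2202 2220 2222}
target 2220 ∈ {PSO}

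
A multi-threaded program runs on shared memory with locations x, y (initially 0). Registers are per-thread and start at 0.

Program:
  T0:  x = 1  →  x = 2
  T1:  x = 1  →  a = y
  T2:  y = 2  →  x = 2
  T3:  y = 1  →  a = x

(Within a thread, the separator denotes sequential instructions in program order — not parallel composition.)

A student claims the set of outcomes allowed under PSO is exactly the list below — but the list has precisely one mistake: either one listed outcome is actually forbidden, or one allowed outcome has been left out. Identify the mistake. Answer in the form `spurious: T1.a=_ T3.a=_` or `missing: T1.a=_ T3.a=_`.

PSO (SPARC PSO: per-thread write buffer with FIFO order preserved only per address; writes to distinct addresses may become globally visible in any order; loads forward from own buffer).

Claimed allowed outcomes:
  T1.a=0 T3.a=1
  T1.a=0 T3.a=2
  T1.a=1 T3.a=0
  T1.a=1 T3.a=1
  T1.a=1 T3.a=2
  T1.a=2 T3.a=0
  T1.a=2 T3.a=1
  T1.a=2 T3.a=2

outcome vector order: (T1.a,T3.a)
PSO (9): (0,0) (0,1) (0,2) (1,0) (1,1) (1,2) (2,0) (2,1) (2,2)
PSO∖claimed = {(0,0)}

missing: T1.a=0 T3.a=0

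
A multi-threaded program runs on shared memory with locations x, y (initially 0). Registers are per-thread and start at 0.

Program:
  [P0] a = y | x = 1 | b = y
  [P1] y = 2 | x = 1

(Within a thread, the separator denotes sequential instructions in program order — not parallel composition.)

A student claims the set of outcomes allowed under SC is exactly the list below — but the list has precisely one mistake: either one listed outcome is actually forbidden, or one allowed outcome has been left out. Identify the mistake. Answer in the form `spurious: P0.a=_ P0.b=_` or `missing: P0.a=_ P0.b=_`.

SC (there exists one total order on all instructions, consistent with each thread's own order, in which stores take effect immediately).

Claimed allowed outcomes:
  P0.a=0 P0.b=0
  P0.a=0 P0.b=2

missing: P0.a=2 P0.b=2

outcome vector order: (P0.a,P0.b)
[SC] allowed = {0/0 0/2 2/2}
SC∖claimed = {2/2}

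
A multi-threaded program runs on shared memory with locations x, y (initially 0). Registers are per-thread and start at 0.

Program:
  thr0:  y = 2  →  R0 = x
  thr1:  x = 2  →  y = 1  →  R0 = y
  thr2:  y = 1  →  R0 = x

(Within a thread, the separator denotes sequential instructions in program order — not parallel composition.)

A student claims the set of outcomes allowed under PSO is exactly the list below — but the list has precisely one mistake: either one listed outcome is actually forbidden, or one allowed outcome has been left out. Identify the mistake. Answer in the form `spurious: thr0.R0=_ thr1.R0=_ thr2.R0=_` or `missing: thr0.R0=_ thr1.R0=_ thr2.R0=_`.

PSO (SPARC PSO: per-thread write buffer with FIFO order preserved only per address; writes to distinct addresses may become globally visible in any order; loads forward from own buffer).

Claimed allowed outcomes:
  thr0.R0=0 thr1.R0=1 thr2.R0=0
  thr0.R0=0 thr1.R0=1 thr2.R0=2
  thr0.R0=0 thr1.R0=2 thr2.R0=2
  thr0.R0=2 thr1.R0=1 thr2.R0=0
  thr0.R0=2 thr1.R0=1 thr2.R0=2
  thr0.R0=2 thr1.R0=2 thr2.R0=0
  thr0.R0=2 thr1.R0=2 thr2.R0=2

missing: thr0.R0=0 thr1.R0=2 thr2.R0=0

outcome vector order: (thr0.R0,thr1.R0,thr2.R0)
PSO: 8 outcomes — {(0,1,0); (0,1,2); (0,2,0); (0,2,2); (2,1,0); (2,1,2); (2,2,0); (2,2,2)}
PSO∖claimed = {(0,2,0)}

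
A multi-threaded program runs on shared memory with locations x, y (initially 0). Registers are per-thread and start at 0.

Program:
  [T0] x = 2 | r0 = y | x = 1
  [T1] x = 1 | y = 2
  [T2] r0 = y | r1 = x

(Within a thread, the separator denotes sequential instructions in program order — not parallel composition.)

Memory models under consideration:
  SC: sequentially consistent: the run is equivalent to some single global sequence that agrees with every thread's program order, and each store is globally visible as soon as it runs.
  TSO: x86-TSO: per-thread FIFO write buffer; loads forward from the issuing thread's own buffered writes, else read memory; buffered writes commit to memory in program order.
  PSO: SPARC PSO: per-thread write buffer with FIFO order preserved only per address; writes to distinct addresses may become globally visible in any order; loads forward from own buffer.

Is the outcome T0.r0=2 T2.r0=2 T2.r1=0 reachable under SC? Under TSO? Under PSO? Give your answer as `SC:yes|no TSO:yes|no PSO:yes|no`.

SC:no TSO:no PSO:yes

outcome vector order: (T0.r0,T2.r0,T2.r1)
under SC → 000; 001; 002; 021; 022; 200; 201; 202; 221; 222
under TSO → 000; 001; 002; 021; 022; 200; 201; 202; 221; 222
under PSO → 000; 001; 002; 020; 021; 022; 200; 201; 202; 220; 221; 222
target 220 ∈ {PSO}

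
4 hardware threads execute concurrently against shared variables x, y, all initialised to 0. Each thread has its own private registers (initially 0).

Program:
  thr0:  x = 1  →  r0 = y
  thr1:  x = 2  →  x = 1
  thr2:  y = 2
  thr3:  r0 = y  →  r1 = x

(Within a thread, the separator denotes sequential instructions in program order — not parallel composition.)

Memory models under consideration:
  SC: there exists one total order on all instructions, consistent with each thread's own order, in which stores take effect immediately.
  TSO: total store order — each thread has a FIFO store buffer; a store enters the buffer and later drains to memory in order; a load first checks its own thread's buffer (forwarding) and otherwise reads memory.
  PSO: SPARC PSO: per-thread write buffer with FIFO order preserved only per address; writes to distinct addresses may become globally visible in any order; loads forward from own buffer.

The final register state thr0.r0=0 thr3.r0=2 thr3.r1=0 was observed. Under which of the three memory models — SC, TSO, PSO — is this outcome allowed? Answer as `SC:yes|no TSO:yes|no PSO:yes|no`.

SC:no TSO:yes PSO:yes

outcome vector order: (thr0.r0,thr3.r0,thr3.r1)
under SC → <0 0 0> <0 0 1> <0 0 2> <0 2 1> <0 2 2> <2 0 0> <2 0 1> <2 0 2> <2 2 0> <2 2 1> <2 2 2>
under TSO → <0 0 0> <0 0 1> <0 0 2> <0 2 0> <0 2 1> <0 2 2> <2 0 0> <2 0 1> <2 0 2> <2 2 0> <2 2 1> <2 2 2>
under PSO → <0 0 0> <0 0 1> <0 0 2> <0 2 0> <0 2 1> <0 2 2> <2 0 0> <2 0 1> <2 0 2> <2 2 0> <2 2 1> <2 2 2>
target <0 2 0> ∈ {TSO,PSO}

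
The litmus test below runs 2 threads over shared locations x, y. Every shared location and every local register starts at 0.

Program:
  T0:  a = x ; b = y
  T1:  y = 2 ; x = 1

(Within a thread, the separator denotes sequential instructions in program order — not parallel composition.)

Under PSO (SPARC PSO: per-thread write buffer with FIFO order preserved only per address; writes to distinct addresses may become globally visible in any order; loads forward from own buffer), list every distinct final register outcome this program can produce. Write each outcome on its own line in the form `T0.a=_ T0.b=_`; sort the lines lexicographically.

T0.a=0 T0.b=0
T0.a=0 T0.b=2
T0.a=1 T0.b=0
T0.a=1 T0.b=2

outcome vector order: (T0.a,T0.b)
|PSO outcomes| = 4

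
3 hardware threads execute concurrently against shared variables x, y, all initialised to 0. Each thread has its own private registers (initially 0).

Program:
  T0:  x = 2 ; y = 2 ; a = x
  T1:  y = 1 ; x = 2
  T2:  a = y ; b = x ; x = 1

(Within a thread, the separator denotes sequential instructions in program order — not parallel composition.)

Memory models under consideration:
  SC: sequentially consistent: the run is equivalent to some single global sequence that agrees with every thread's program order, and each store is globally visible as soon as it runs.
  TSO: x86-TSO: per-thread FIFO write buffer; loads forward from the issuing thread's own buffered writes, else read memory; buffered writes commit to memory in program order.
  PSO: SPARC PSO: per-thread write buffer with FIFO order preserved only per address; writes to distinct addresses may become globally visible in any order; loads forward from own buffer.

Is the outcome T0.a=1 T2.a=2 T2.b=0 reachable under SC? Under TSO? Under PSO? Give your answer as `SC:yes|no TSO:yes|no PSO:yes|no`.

SC:no TSO:no PSO:yes

outcome vector order: (T0.a,T2.a,T2.b)
SC: 10 outcomes — {1/0/0, 1/0/2, 1/1/0, 1/1/2, 1/2/2, 2/0/0, 2/0/2, 2/1/0, 2/1/2, 2/2/2}
TSO: 10 outcomes — {1/0/0, 1/0/2, 1/1/0, 1/1/2, 1/2/2, 2/0/0, 2/0/2, 2/1/0, 2/1/2, 2/2/2}
PSO: 12 outcomes — {1/0/0, 1/0/2, 1/1/0, 1/1/2, 1/2/0, 1/2/2, 2/0/0, 2/0/2, 2/1/0, 2/1/2, 2/2/0, 2/2/2}
target 1/2/0 ∈ {PSO}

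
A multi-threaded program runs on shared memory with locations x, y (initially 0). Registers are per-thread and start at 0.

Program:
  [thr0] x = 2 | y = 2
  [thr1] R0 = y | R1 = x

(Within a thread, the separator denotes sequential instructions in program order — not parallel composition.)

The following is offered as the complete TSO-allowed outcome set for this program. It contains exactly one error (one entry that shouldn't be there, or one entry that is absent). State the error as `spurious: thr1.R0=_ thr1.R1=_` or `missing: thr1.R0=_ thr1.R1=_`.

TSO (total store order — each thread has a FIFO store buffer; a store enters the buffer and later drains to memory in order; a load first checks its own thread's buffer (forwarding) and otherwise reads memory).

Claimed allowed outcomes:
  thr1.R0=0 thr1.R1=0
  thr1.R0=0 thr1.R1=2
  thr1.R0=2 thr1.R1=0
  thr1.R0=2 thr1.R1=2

outcome vector order: (thr1.R0,thr1.R1)
TSO: 3 outcomes — {(0,0) (0,2) (2,2)}
claimed∖TSO = {(2,0)}

spurious: thr1.R0=2 thr1.R1=0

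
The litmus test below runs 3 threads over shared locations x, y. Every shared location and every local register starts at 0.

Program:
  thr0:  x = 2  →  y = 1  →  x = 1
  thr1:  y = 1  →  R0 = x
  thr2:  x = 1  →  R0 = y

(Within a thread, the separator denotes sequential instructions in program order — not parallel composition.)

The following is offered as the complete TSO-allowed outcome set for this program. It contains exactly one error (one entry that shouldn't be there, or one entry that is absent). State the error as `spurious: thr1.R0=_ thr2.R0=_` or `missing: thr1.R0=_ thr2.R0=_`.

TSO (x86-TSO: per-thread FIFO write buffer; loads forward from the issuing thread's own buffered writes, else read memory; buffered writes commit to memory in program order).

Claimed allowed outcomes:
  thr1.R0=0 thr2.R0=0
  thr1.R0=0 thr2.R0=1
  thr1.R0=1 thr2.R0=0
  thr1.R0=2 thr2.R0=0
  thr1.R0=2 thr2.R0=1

missing: thr1.R0=1 thr2.R0=1

outcome vector order: (thr1.R0,thr2.R0)
under TSO → 0/0, 0/1, 1/0, 1/1, 2/0, 2/1
TSO∖claimed = {1/1}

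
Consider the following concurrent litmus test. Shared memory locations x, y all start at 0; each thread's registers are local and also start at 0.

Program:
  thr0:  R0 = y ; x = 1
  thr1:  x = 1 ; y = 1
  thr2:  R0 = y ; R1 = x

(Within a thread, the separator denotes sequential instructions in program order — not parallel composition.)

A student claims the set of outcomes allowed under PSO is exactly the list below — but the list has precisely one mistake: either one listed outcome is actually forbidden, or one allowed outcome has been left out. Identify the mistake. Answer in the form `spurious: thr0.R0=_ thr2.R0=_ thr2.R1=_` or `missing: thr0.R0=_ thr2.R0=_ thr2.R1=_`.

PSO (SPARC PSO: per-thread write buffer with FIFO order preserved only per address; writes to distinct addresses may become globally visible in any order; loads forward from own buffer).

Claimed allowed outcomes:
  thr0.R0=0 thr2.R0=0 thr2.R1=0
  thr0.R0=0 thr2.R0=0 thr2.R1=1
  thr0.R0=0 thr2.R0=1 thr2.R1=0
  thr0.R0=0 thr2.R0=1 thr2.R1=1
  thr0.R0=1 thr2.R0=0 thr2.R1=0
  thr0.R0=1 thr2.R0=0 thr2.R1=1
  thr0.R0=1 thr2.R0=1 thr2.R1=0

outcome vector order: (thr0.R0,thr2.R0,thr2.R1)
[PSO] allowed = {(0,0,0), (0,0,1), (0,1,0), (0,1,1), (1,0,0), (1,0,1), (1,1,0), (1,1,1)}
PSO∖claimed = {(1,1,1)}

missing: thr0.R0=1 thr2.R0=1 thr2.R1=1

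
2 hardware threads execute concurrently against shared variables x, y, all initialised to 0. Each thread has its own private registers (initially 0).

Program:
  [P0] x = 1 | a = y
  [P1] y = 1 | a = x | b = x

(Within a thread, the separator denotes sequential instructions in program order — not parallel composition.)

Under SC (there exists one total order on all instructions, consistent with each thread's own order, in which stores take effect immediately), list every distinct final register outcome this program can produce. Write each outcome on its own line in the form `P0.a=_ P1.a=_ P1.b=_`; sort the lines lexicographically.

P0.a=0 P1.a=1 P1.b=1
P0.a=1 P1.a=0 P1.b=0
P0.a=1 P1.a=0 P1.b=1
P0.a=1 P1.a=1 P1.b=1

outcome vector order: (P0.a,P1.a,P1.b)
|SC outcomes| = 4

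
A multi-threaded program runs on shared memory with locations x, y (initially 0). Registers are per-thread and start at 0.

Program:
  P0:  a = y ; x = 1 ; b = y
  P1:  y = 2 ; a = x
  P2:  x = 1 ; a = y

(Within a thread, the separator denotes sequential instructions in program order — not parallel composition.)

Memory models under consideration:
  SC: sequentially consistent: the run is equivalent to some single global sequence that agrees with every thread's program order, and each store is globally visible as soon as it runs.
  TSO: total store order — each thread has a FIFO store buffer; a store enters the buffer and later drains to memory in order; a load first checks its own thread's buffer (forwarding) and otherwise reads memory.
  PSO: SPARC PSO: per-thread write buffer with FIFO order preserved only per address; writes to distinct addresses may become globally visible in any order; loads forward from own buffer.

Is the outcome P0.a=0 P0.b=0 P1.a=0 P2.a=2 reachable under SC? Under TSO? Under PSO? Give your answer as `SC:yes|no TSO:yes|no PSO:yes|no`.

outcome vector order: (P0.a,P0.b,P1.a,P2.a)
SC (8): (0,0,1,0) (0,0,1,2) (0,2,0,2) (0,2,1,0) (0,2,1,2) (2,2,0,2) (2,2,1,0) (2,2,1,2)
TSO (12): (0,0,0,0) (0,0,0,2) (0,0,1,0) (0,0,1,2) (0,2,0,0) (0,2,0,2) (0,2,1,0) (0,2,1,2) (2,2,0,0) (2,2,0,2) (2,2,1,0) (2,2,1,2)
PSO (12): (0,0,0,0) (0,0,0,2) (0,0,1,0) (0,0,1,2) (0,2,0,0) (0,2,0,2) (0,2,1,0) (0,2,1,2) (2,2,0,0) (2,2,0,2) (2,2,1,0) (2,2,1,2)
target (0,0,0,2) ∈ {TSO,PSO}

SC:no TSO:yes PSO:yes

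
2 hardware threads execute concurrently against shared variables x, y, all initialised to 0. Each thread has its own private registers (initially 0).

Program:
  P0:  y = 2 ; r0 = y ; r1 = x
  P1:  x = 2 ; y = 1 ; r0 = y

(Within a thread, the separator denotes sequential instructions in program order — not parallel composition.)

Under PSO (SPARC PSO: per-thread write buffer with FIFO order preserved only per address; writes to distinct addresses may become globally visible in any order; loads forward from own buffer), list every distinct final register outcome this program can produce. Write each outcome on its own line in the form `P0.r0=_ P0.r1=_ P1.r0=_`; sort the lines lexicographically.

P0.r0=1 P0.r1=0 P1.r0=1
P0.r0=1 P0.r1=2 P1.r0=1
P0.r0=2 P0.r1=0 P1.r0=1
P0.r0=2 P0.r1=0 P1.r0=2
P0.r0=2 P0.r1=2 P1.r0=1
P0.r0=2 P0.r1=2 P1.r0=2

outcome vector order: (P0.r0,P0.r1,P1.r0)
|PSO outcomes| = 6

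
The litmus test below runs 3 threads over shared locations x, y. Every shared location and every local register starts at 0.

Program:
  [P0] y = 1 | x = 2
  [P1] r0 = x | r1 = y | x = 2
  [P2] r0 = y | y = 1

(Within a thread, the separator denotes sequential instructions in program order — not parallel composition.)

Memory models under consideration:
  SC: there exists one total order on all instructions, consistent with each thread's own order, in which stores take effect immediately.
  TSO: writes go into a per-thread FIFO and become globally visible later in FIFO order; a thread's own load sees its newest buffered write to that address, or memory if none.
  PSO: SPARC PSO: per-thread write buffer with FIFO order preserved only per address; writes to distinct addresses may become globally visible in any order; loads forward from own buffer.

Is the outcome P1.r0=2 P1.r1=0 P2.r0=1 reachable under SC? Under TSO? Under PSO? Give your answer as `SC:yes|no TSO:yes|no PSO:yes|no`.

outcome vector order: (P1.r0,P1.r1,P2.r0)
[SC] allowed = {(0,0,0), (0,0,1), (0,1,0), (0,1,1), (2,1,0), (2,1,1)}
[TSO] allowed = {(0,0,0), (0,0,1), (0,1,0), (0,1,1), (2,1,0), (2,1,1)}
[PSO] allowed = {(0,0,0), (0,0,1), (0,1,0), (0,1,1), (2,0,0), (2,0,1), (2,1,0), (2,1,1)}
target (2,0,1) ∈ {PSO}

SC:no TSO:no PSO:yes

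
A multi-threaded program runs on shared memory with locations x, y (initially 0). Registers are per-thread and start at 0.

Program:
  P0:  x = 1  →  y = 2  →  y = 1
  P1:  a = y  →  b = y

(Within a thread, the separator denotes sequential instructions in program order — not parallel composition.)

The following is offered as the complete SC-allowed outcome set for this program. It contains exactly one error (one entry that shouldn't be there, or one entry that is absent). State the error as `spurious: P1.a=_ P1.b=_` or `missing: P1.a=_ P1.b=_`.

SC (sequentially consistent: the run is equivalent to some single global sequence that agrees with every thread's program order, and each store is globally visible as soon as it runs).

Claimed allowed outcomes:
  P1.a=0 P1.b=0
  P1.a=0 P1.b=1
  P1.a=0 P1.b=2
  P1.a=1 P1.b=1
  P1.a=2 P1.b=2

missing: P1.a=2 P1.b=1

outcome vector order: (P1.a,P1.b)
SC (6): <0 0> <0 1> <0 2> <1 1> <2 1> <2 2>
SC∖claimed = {<2 1>}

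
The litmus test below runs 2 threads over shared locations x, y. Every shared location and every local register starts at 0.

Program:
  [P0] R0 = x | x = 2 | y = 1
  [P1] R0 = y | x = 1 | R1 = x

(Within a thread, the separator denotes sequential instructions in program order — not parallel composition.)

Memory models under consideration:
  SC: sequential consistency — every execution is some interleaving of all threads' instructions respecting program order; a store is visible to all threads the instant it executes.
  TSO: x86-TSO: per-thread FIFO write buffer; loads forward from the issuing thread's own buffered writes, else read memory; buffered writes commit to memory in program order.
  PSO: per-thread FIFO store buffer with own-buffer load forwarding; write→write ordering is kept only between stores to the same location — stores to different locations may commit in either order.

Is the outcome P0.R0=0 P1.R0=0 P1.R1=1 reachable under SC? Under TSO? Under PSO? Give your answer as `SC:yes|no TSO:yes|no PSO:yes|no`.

outcome vector order: (P0.R0,P1.R0,P1.R1)
SC (5): 0/0/1, 0/0/2, 0/1/1, 1/0/1, 1/0/2
TSO (5): 0/0/1, 0/0/2, 0/1/1, 1/0/1, 1/0/2
PSO (6): 0/0/1, 0/0/2, 0/1/1, 0/1/2, 1/0/1, 1/0/2
target 0/0/1 ∈ {SC,TSO,PSO}

SC:yes TSO:yes PSO:yes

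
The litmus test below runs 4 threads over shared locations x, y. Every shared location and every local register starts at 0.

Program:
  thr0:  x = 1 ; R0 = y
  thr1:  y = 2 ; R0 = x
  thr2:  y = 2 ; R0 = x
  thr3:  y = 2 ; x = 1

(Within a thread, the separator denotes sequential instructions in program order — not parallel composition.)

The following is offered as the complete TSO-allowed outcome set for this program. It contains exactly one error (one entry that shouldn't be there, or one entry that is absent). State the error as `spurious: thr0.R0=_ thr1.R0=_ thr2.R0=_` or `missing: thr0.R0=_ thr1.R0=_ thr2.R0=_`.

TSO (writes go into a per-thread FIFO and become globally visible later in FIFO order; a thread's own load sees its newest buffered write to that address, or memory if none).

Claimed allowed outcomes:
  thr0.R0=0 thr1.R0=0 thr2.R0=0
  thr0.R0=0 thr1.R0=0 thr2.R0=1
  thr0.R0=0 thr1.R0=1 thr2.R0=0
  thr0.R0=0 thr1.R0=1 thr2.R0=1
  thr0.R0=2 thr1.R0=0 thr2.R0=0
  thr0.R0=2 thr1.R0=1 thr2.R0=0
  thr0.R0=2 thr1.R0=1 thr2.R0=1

outcome vector order: (thr0.R0,thr1.R0,thr2.R0)
[TSO] allowed = {0/0/0 0/0/1 0/1/0 0/1/1 2/0/0 2/0/1 2/1/0 2/1/1}
TSO∖claimed = {2/0/1}

missing: thr0.R0=2 thr1.R0=0 thr2.R0=1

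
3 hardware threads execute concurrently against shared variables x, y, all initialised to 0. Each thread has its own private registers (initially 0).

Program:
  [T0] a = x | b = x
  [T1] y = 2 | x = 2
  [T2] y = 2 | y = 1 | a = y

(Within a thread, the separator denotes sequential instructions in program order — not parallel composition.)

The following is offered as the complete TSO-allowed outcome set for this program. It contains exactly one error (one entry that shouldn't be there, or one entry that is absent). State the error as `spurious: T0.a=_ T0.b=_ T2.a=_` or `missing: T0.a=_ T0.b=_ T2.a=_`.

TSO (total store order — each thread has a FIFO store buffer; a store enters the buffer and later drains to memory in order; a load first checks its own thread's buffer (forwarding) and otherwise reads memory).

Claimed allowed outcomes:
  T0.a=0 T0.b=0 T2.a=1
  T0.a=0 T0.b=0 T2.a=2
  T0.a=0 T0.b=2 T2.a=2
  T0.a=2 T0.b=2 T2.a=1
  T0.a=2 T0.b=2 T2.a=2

outcome vector order: (T0.a,T0.b,T2.a)
TSO: 6 outcomes — {(0,0,1), (0,0,2), (0,2,1), (0,2,2), (2,2,1), (2,2,2)}
TSO∖claimed = {(0,2,1)}

missing: T0.a=0 T0.b=2 T2.a=1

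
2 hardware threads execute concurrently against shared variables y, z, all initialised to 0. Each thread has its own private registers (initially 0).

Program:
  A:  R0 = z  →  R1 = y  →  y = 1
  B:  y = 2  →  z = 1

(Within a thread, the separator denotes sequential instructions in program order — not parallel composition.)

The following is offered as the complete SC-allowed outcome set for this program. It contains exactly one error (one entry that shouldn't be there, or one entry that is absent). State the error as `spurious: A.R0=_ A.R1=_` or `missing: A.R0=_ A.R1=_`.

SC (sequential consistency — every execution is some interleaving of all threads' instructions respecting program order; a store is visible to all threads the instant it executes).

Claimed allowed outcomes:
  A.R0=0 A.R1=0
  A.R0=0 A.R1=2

missing: A.R0=1 A.R1=2

outcome vector order: (A.R0,A.R1)
[SC] allowed = {00, 02, 12}
SC∖claimed = {12}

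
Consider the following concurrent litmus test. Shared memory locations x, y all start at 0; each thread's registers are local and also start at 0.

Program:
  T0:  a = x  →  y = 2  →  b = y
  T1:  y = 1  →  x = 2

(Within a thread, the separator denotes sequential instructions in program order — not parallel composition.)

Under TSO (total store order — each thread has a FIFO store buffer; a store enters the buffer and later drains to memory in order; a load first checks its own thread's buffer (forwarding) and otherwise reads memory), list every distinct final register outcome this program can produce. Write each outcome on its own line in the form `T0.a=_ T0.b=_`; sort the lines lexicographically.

T0.a=0 T0.b=1
T0.a=0 T0.b=2
T0.a=2 T0.b=2

outcome vector order: (T0.a,T0.b)
|TSO outcomes| = 3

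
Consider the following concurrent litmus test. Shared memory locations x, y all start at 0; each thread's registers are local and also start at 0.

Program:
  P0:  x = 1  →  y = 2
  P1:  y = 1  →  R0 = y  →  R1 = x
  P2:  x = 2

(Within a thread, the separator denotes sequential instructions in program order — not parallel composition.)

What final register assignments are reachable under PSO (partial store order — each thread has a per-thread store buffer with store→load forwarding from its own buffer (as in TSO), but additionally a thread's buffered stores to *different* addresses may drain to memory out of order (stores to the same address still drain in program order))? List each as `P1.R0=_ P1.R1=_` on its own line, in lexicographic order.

outcome vector order: (P1.R0,P1.R1)
|PSO outcomes| = 6

P1.R0=1 P1.R1=0
P1.R0=1 P1.R1=1
P1.R0=1 P1.R1=2
P1.R0=2 P1.R1=0
P1.R0=2 P1.R1=1
P1.R0=2 P1.R1=2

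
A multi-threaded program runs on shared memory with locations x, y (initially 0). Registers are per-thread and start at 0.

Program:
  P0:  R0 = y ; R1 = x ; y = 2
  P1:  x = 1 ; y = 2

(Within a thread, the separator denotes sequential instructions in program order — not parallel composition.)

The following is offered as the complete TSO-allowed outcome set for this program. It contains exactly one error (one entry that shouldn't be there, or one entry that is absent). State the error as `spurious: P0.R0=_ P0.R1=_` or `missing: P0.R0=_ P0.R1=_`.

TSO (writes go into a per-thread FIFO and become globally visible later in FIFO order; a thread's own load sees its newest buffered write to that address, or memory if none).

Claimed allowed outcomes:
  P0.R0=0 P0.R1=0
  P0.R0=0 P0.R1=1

outcome vector order: (P0.R0,P0.R1)
TSO: 3 outcomes — {0/0, 0/1, 2/1}
TSO∖claimed = {2/1}

missing: P0.R0=2 P0.R1=1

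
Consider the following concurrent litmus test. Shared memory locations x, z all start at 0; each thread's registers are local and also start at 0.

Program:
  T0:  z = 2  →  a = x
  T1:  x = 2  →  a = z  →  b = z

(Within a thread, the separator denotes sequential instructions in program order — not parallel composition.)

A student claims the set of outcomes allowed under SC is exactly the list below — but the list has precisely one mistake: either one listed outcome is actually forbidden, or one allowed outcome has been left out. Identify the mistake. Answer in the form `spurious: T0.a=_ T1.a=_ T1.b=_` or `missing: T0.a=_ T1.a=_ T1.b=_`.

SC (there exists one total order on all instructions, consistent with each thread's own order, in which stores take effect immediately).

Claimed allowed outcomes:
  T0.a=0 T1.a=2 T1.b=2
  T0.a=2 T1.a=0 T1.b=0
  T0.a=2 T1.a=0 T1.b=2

outcome vector order: (T0.a,T1.a,T1.b)
[SC] allowed = {0/2/2; 2/0/0; 2/0/2; 2/2/2}
SC∖claimed = {2/2/2}

missing: T0.a=2 T1.a=2 T1.b=2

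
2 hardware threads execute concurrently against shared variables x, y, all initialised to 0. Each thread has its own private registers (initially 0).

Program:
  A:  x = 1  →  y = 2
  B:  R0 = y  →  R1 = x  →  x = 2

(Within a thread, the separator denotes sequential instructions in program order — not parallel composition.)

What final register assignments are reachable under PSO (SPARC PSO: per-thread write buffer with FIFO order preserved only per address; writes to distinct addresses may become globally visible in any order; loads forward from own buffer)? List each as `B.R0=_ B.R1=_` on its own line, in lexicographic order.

outcome vector order: (B.R0,B.R1)
|PSO outcomes| = 4

B.R0=0 B.R1=0
B.R0=0 B.R1=1
B.R0=2 B.R1=0
B.R0=2 B.R1=1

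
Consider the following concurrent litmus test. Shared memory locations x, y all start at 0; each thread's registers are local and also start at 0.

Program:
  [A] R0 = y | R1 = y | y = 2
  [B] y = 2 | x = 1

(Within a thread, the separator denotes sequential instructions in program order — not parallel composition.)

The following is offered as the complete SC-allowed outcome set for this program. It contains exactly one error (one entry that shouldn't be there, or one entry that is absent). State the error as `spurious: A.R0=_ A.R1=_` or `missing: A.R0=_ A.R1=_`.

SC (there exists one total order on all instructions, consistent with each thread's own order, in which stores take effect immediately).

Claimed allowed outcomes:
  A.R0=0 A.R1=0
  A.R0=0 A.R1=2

outcome vector order: (A.R0,A.R1)
[SC] allowed = {0/0, 0/2, 2/2}
SC∖claimed = {2/2}

missing: A.R0=2 A.R1=2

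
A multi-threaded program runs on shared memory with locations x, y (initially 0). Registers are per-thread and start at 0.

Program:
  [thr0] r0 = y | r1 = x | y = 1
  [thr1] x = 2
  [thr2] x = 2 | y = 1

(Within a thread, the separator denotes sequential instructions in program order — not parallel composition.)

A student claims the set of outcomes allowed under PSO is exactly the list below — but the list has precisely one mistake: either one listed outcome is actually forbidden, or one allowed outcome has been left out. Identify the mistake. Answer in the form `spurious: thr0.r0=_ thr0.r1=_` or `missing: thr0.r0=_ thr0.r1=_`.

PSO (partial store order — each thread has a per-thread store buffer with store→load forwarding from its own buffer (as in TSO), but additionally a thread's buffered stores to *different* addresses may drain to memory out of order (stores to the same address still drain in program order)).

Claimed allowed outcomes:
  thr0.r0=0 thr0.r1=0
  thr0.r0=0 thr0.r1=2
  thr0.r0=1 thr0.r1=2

outcome vector order: (thr0.r0,thr0.r1)
under PSO → 0/0; 0/2; 1/0; 1/2
PSO∖claimed = {1/0}

missing: thr0.r0=1 thr0.r1=0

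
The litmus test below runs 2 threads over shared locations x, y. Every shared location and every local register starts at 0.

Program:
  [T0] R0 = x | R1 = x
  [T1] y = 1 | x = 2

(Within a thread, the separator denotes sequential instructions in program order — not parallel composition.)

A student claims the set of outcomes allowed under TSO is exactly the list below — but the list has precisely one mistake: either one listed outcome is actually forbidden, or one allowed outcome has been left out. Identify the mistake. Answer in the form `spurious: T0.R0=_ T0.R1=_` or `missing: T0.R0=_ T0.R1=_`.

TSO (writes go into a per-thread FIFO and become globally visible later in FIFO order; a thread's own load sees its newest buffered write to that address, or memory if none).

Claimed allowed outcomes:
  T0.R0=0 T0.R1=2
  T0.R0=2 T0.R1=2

missing: T0.R0=0 T0.R1=0

outcome vector order: (T0.R0,T0.R1)
under TSO → <0 0>; <0 2>; <2 2>
TSO∖claimed = {<0 0>}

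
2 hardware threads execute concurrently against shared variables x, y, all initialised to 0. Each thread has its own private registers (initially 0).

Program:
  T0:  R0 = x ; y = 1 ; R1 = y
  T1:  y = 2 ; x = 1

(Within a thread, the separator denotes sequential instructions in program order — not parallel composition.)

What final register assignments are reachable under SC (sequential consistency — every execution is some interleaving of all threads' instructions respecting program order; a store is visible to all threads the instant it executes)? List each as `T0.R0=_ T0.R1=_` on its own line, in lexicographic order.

T0.R0=0 T0.R1=1
T0.R0=0 T0.R1=2
T0.R0=1 T0.R1=1

outcome vector order: (T0.R0,T0.R1)
|SC outcomes| = 3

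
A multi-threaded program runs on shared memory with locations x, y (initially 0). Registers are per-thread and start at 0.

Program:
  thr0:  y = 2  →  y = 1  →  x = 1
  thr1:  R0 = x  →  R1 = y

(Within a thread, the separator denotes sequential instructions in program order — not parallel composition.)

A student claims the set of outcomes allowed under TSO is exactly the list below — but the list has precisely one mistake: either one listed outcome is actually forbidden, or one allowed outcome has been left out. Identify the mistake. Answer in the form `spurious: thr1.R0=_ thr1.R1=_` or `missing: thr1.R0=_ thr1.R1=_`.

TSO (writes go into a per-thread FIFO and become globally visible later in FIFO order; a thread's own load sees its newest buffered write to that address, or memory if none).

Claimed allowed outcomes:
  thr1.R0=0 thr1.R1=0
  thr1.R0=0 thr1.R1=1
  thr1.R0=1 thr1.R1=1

missing: thr1.R0=0 thr1.R1=2

outcome vector order: (thr1.R0,thr1.R1)
TSO (4): (0,0), (0,1), (0,2), (1,1)
TSO∖claimed = {(0,2)}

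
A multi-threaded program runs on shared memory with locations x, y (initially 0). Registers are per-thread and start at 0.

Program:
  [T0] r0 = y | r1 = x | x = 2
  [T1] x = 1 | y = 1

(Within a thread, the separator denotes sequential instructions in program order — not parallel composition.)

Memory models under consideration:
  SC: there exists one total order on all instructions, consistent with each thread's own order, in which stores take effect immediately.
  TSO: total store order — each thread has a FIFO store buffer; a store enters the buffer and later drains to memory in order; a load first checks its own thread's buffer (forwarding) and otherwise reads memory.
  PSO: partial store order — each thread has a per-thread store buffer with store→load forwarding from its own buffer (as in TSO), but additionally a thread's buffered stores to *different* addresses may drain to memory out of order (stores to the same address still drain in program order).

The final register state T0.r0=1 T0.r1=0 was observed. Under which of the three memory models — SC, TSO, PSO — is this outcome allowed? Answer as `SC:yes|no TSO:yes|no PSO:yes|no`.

SC:no TSO:no PSO:yes

outcome vector order: (T0.r0,T0.r1)
[SC] allowed = {(0,0); (0,1); (1,1)}
[TSO] allowed = {(0,0); (0,1); (1,1)}
[PSO] allowed = {(0,0); (0,1); (1,0); (1,1)}
target (1,0) ∈ {PSO}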